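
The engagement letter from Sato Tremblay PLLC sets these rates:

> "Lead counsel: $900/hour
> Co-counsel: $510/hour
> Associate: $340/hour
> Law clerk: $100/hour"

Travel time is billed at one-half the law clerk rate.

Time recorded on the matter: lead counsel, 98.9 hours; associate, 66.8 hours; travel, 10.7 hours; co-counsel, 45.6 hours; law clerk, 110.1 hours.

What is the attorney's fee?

Lead counsel: 98.9 × $900 = $89,010.00
Co-counsel: 45.6 × $510 = $23,256.00
Associate: 66.8 × $340 = $22,712.00
Law clerk: 110.1 × $100 = $11,010.00
Subtotal: $89,010.00 + $23,256.00 + $22,712.00 + $11,010.00 = $145,988.00
Travel: 10.7 × ($100 ÷ 2) = 10.7 × $50.00 = $535.00
Total: $145,988.00 + $535.00 = $146,523.00

$146,523.00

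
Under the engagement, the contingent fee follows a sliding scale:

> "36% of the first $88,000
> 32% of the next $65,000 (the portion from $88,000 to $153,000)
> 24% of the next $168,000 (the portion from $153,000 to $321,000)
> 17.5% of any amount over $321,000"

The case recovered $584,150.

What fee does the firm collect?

First $88,000 at 36% = $31,680.00
Next $65,000 at 32% = $20,800.00
Next $168,000 at 24% = $40,320.00
Remaining $263,150 at 17.5% = $46,051.25
Fee: $31,680.00 + $20,800.00 + $40,320.00 + $46,051.25 = $138,851.25

$138,851.25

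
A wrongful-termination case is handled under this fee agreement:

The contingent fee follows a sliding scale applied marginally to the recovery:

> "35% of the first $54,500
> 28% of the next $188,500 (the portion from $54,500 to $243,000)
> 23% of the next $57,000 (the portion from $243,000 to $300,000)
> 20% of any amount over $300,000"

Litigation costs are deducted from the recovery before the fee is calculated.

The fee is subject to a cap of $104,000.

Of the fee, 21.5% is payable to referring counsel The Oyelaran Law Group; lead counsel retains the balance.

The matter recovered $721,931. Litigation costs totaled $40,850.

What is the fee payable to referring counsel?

$22,360.00

Fee base (net of costs): $721,931 − $40,850 = $681,081
First $54,500 at 35% = $19,075.00
Next $188,500 at 28% = $52,780.00
Next $57,000 at 23% = $13,110.00
Remaining $381,081 at 20% = $76,216.20
Fee: $19,075.00 + $52,780.00 + $13,110.00 + $76,216.20 = $161,181.20
$161,181.20 exceeds the $104,000 cap, so the fee is capped at $104,000.00.
Referral share: 21.5% of $104,000.00 = $22,360.00; lead counsel retains $104,000.00 − $22,360.00 = $81,640.00.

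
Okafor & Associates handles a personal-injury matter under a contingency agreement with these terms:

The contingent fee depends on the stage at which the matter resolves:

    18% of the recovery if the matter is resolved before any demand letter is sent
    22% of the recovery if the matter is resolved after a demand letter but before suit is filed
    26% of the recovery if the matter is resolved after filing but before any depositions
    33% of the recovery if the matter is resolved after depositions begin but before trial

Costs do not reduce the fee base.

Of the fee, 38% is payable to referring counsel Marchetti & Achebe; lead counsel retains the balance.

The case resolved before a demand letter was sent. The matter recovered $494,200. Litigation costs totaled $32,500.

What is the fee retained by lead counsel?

$55,152.72

Fee base is the gross recovery, $494,200; costs are reimbursed separately.
The matter resolved before a demand letter was sent, so the 18% rate applies.
$494,200 × 18% = $88,956.00
Referral share: 38% of $88,956.00 = $33,803.28; lead counsel retains $88,956.00 − $33,803.28 = $55,152.72.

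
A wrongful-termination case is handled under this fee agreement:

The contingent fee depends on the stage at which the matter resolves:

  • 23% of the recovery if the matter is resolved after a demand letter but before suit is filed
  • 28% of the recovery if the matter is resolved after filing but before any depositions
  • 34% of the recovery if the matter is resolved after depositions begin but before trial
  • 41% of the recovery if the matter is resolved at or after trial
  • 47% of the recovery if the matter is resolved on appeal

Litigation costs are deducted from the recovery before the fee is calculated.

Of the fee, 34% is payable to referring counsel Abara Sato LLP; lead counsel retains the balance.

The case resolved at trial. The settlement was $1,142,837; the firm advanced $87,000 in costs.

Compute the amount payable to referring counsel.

$147,183.68

Fee base (net of costs): $1,142,837 − $87,000 = $1,055,837
The matter resolved at trial, so the 41% rate applies.
$1,055,837 × 41% = $432,893.17
Referral share: 34% of $432,893.17 = $147,183.68; lead counsel retains $432,893.17 − $147,183.68 = $285,709.49.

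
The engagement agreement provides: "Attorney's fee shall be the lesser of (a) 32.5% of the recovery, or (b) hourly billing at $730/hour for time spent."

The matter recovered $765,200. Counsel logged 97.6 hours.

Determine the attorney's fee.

$71,248.00

(a) 32.5% of $765,200 = $248,690.00
(b) 97.6 × $730 = $71,248.00
The lesser is (b): $71,248.00.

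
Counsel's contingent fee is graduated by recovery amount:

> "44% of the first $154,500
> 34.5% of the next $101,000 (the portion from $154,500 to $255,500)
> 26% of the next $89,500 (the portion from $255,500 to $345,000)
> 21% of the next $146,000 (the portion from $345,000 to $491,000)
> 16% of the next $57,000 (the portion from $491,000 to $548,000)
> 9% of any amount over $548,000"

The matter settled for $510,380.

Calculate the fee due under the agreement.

$159,855.80

First $154,500 at 44% = $67,980.00
Next $101,000 at 34.5% = $34,845.00
Next $89,500 at 26% = $23,270.00
Next $146,000 at 21% = $30,660.00
Remaining $19,380 at 16% = $3,100.80
Fee: $67,980.00 + $34,845.00 + $23,270.00 + $30,660.00 + $3,100.80 = $159,855.80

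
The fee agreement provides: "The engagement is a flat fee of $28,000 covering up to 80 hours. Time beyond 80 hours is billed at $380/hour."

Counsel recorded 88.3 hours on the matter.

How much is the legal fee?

$31,154.00

Flat fee: $28,000.00
Excess hours: 88.3 − 80 = 8.3
Overrun: 8.3 × $380 = $3,154.00
Total: $28,000.00 + $3,154.00 = $31,154.00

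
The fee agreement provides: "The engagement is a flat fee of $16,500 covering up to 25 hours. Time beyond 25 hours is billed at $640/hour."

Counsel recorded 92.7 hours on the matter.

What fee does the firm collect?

$59,828.00

Flat fee: $16,500.00
Excess hours: 92.7 − 25 = 67.7
Overrun: 67.7 × $640 = $43,328.00
Total: $16,500.00 + $43,328.00 = $59,828.00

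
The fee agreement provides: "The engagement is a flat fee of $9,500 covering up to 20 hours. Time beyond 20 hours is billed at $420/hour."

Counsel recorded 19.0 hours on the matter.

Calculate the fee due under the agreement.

19.0 hours is within the 20-hour scope; only the flat fee applies.

$9,500.00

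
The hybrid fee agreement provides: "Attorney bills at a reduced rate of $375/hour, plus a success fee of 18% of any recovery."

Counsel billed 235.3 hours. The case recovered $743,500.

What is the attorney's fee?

$222,067.50

Hourly: 235.3 × $375 = $88,237.50
Success fee: 18% of $743,500 = $133,830.00
Total: $88,237.50 + $133,830.00 = $222,067.50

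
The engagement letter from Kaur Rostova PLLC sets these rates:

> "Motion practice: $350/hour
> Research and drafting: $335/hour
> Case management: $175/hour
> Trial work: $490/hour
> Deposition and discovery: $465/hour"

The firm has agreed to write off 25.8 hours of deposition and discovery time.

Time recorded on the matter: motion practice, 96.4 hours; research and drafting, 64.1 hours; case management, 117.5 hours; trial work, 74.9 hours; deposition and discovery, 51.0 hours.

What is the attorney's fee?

$124,195.00

Motion practice: 96.4 × $350 = $33,740.00
Research and drafting: 64.1 × $335 = $21,473.50
Case management: 117.5 × $175 = $20,562.50
Trial work: 74.9 × $490 = $36,701.00
Deposition and discovery: 51.0 × $465 = $23,715.00
Subtotal: $136,192.00
Write-off: 25.8 × $465 = $11,997.00
Total: $136,192.00 − $11,997.00 = $124,195.00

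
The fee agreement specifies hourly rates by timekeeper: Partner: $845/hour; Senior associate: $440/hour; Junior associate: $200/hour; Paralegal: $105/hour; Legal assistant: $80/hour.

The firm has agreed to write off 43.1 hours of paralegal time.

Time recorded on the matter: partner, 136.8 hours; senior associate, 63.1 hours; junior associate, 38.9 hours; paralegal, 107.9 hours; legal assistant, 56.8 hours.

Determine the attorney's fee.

Partner: 136.8 × $845 = $115,596.00
Senior associate: 63.1 × $440 = $27,764.00
Junior associate: 38.9 × $200 = $7,780.00
Paralegal: 107.9 × $105 = $11,329.50
Legal assistant: 56.8 × $80 = $4,544.00
Subtotal: $167,013.50
Write-off: 43.1 × $105 = $4,525.50
Total: $167,013.50 − $4,525.50 = $162,488.00

$162,488.00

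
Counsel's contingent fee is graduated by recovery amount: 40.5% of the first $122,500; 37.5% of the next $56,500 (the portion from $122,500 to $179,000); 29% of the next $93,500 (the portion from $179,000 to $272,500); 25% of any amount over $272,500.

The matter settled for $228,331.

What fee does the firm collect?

$85,105.99

First $122,500 at 40.5% = $49,612.50
Next $56,500 at 37.5% = $21,187.50
Remaining $49,331 at 29% = $14,305.99
Fee: $49,612.50 + $21,187.50 + $14,305.99 = $85,105.99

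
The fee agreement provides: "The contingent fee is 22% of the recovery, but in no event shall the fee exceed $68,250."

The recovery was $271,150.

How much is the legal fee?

22% of $271,150 = $59,653.00
That is under the $68,250 cap.

$59,653.00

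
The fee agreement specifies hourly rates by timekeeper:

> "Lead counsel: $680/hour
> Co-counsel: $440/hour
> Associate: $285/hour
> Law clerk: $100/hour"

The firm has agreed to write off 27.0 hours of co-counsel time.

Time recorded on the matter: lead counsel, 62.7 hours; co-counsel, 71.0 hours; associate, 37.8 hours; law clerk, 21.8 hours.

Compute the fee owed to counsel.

$74,949.00

Lead counsel: 62.7 × $680 = $42,636.00
Co-counsel: 71.0 × $440 = $31,240.00
Associate: 37.8 × $285 = $10,773.00
Law clerk: 21.8 × $100 = $2,180.00
Subtotal: $86,829.00
Write-off: 27.0 × $440 = $11,880.00
Total: $86,829.00 − $11,880.00 = $74,949.00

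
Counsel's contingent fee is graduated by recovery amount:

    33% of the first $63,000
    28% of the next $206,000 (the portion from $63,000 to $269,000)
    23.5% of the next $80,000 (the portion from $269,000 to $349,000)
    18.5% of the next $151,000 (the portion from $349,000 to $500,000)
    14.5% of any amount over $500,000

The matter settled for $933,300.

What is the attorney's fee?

First $63,000 at 33% = $20,790.00
Next $206,000 at 28% = $57,680.00
Next $80,000 at 23.5% = $18,800.00
Next $151,000 at 18.5% = $27,935.00
Remaining $433,300 at 14.5% = $62,828.50
Fee: $20,790.00 + $57,680.00 + $18,800.00 + $27,935.00 + $62,828.50 = $188,033.50

$188,033.50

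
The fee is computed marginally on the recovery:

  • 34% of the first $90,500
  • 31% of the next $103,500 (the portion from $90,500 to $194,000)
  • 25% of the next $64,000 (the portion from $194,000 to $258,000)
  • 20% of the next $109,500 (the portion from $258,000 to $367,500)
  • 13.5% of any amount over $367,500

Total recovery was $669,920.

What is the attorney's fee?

$141,581.70

First $90,500 at 34% = $30,770.00
Next $103,500 at 31% = $32,085.00
Next $64,000 at 25% = $16,000.00
Next $109,500 at 20% = $21,900.00
Remaining $302,420 at 13.5% = $40,826.70
Fee: $30,770.00 + $32,085.00 + $16,000.00 + $21,900.00 + $40,826.70 = $141,581.70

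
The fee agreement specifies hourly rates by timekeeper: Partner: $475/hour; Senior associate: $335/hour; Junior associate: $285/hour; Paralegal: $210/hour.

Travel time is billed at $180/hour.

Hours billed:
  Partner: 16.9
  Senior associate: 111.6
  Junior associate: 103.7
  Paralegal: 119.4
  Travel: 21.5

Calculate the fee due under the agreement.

Partner: 16.9 × $475 = $8,027.50
Senior associate: 111.6 × $335 = $37,386.00
Junior associate: 103.7 × $285 = $29,554.50
Paralegal: 119.4 × $210 = $25,074.00
Subtotal: $8,027.50 + $37,386.00 + $29,554.50 + $25,074.00 = $100,042.00
Travel: 21.5 × $180 = $3,870.00
Total: $100,042.00 + $3,870.00 = $103,912.00

$103,912.00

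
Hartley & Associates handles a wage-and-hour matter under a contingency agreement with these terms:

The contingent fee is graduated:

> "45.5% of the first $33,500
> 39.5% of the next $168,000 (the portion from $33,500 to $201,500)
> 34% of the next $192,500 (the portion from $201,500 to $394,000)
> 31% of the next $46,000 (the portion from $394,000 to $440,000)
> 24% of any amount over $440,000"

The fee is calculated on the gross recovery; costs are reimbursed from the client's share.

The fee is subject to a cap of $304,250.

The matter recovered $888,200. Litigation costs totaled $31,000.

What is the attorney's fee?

Fee base is the gross recovery, $888,200; costs are reimbursed separately.
First $33,500 at 45.5% = $15,242.50
Next $168,000 at 39.5% = $66,360.00
Next $192,500 at 34% = $65,450.00
Next $46,000 at 31% = $14,260.00
Remaining $448,200 at 24% = $107,568.00
Fee: $15,242.50 + $66,360.00 + $65,450.00 + $14,260.00 + $107,568.00 = $268,880.50
$268,880.50 is under the $304,250 cap.

$268,880.50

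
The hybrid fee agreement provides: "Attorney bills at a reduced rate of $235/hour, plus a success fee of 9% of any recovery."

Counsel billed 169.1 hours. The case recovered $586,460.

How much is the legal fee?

Hourly: 169.1 × $235 = $39,738.50
Success fee: 9% of $586,460 = $52,781.40
Total: $39,738.50 + $52,781.40 = $92,519.90

$92,519.90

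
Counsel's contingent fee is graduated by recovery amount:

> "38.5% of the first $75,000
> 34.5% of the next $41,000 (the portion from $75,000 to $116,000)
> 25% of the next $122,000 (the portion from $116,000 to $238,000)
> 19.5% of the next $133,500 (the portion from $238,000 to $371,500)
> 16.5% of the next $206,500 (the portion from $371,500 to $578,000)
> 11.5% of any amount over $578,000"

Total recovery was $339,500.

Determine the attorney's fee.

$93,312.50

First $75,000 at 38.5% = $28,875.00
Next $41,000 at 34.5% = $14,145.00
Next $122,000 at 25% = $30,500.00
Remaining $101,500 at 19.5% = $19,792.50
Fee: $28,875.00 + $14,145.00 + $30,500.00 + $19,792.50 = $93,312.50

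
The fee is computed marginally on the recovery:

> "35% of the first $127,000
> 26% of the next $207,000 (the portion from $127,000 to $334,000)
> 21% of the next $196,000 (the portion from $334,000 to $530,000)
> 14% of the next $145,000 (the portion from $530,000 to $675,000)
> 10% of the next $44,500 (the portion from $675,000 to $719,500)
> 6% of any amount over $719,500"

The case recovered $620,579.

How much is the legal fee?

$152,111.06

First $127,000 at 35% = $44,450.00
Next $207,000 at 26% = $53,820.00
Next $196,000 at 21% = $41,160.00
Remaining $90,579 at 14% = $12,681.06
Fee: $44,450.00 + $53,820.00 + $41,160.00 + $12,681.06 = $152,111.06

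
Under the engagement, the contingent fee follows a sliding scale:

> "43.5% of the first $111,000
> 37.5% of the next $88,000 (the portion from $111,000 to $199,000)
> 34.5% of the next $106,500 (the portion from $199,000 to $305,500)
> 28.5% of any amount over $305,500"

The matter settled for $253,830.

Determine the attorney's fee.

First $111,000 at 43.5% = $48,285.00
Next $88,000 at 37.5% = $33,000.00
Remaining $54,830 at 34.5% = $18,916.35
Fee: $48,285.00 + $33,000.00 + $18,916.35 = $100,201.35

$100,201.35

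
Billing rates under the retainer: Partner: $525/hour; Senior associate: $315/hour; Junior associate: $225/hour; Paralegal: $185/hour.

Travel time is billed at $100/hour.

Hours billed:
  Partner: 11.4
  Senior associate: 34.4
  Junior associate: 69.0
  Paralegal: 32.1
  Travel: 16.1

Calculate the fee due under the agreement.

$39,894.50

Partner: 11.4 × $525 = $5,985.00
Senior associate: 34.4 × $315 = $10,836.00
Junior associate: 69.0 × $225 = $15,525.00
Paralegal: 32.1 × $185 = $5,938.50
Subtotal: $5,985.00 + $10,836.00 + $15,525.00 + $5,938.50 = $38,284.50
Travel: 16.1 × $100 = $1,610.00
Total: $38,284.50 + $1,610.00 = $39,894.50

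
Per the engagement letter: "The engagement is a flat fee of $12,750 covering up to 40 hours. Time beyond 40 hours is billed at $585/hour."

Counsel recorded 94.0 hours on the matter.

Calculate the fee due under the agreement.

$44,340.00

Flat fee: $12,750.00
Excess hours: 94.0 − 40 = 54.0
Overrun: 54.0 × $585 = $31,590.00
Total: $12,750.00 + $31,590.00 = $44,340.00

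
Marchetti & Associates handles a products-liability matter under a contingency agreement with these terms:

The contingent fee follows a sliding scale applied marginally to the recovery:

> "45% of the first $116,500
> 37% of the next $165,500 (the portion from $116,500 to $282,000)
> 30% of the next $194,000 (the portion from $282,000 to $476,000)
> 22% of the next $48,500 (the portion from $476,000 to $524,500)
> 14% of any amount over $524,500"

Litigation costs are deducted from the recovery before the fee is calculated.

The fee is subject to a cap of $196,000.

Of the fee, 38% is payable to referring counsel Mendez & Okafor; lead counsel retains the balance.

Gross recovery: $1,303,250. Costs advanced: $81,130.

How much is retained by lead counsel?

$121,520.00

Fee base (net of costs): $1,303,250 − $81,130 = $1,222,120
First $116,500 at 45% = $52,425.00
Next $165,500 at 37% = $61,235.00
Next $194,000 at 30% = $58,200.00
Next $48,500 at 22% = $10,670.00
Remaining $697,620 at 14% = $97,666.80
Fee: $52,425.00 + $61,235.00 + $58,200.00 + $10,670.00 + $97,666.80 = $280,196.80
$280,196.80 exceeds the $196,000 cap, so the fee is capped at $196,000.00.
Referral share: 38% of $196,000.00 = $74,480.00; lead counsel retains $196,000.00 − $74,480.00 = $121,520.00.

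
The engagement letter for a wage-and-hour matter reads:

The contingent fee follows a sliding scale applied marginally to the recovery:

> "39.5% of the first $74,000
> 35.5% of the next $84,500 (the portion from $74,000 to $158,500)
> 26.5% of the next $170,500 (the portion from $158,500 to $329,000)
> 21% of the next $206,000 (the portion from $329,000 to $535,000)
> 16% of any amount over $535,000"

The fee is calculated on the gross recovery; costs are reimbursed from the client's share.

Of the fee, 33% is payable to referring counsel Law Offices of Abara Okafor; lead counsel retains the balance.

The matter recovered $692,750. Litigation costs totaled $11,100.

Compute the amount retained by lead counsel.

Fee base is the gross recovery, $692,750; costs are reimbursed separately.
First $74,000 at 39.5% = $29,230.00
Next $84,500 at 35.5% = $29,997.50
Next $170,500 at 26.5% = $45,182.50
Next $206,000 at 21% = $43,260.00
Remaining $157,750 at 16% = $25,240.00
Fee: $29,230.00 + $29,997.50 + $45,182.50 + $43,260.00 + $25,240.00 = $172,910.00
Referral share: 33% of $172,910.00 = $57,060.30; lead counsel retains $172,910.00 − $57,060.30 = $115,849.70.

$115,849.70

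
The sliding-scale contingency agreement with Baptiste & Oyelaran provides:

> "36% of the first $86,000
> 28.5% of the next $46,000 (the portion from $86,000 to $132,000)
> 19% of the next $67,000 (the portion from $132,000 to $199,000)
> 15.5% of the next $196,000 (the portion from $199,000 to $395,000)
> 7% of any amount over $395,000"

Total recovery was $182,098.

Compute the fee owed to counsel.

$53,588.62

First $86,000 at 36% = $30,960.00
Next $46,000 at 28.5% = $13,110.00
Remaining $50,098 at 19% = $9,518.62
Fee: $30,960.00 + $13,110.00 + $9,518.62 = $53,588.62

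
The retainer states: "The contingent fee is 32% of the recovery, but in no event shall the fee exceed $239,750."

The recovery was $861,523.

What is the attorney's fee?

$239,750.00

32% of $861,523 = $275,687.36
That exceeds the $239,750 cap, so the fee is capped at $239,750.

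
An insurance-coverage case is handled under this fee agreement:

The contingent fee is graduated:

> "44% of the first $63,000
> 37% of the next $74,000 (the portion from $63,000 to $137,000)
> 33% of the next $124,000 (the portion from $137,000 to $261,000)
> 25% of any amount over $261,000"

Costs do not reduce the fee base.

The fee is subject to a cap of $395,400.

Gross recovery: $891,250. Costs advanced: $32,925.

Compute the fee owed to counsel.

Fee base is the gross recovery, $891,250; costs are reimbursed separately.
First $63,000 at 44% = $27,720.00
Next $74,000 at 37% = $27,380.00
Next $124,000 at 33% = $40,920.00
Remaining $630,250 at 25% = $157,562.50
Fee: $27,720.00 + $27,380.00 + $40,920.00 + $157,562.50 = $253,582.50
$253,582.50 is under the $395,400 cap.

$253,582.50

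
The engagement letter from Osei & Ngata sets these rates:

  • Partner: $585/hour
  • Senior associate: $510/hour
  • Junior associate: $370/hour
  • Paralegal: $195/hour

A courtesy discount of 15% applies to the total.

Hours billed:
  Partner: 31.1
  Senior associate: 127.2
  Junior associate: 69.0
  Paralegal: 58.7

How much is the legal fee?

$102,035.70

Partner: 31.1 × $585 = $18,193.50
Senior associate: 127.2 × $510 = $64,872.00
Junior associate: 69.0 × $370 = $25,530.00
Paralegal: 58.7 × $195 = $11,446.50
Subtotal: $120,042.00
Less 15% discount: −$18,006.30
Total: $120,042.00 − $18,006.30 = $102,035.70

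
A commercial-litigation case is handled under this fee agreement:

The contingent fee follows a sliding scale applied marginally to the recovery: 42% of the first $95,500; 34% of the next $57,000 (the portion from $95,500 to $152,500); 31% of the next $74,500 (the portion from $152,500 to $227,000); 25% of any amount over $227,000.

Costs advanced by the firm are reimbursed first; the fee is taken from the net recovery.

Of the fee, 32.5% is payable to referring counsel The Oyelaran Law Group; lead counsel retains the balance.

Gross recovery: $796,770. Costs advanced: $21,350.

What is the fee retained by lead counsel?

Fee base (net of costs): $796,770 − $21,350 = $775,420
First $95,500 at 42% = $40,110.00
Next $57,000 at 34% = $19,380.00
Next $74,500 at 31% = $23,095.00
Remaining $548,420 at 25% = $137,105.00
Fee: $40,110.00 + $19,380.00 + $23,095.00 + $137,105.00 = $219,690.00
Referral share: 32.5% of $219,690.00 = $71,399.25; lead counsel retains $219,690.00 − $71,399.25 = $148,290.75.

$148,290.75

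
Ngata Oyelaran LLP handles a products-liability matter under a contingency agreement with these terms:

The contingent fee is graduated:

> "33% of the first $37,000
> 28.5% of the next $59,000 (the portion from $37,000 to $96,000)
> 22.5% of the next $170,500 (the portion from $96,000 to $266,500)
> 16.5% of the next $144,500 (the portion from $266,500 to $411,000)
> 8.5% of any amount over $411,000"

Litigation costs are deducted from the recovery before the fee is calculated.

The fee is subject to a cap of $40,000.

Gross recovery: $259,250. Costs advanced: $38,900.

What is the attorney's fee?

Fee base (net of costs): $259,250 − $38,900 = $220,350
First $37,000 at 33% = $12,210.00
Next $59,000 at 28.5% = $16,815.00
Remaining $124,350 at 22.5% = $27,978.75
Fee: $12,210.00 + $16,815.00 + $27,978.75 = $57,003.75
$57,003.75 exceeds the $40,000 cap, so the fee is capped at $40,000.00.

$40,000.00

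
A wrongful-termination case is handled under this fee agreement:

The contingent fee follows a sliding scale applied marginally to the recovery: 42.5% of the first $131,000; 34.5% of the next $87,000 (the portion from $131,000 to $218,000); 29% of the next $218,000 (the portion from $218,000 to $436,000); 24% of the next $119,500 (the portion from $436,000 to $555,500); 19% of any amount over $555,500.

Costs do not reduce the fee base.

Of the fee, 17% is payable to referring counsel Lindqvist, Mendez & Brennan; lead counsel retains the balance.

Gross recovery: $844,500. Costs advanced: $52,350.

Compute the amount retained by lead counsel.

Fee base is the gross recovery, $844,500; costs are reimbursed separately.
First $131,000 at 42.5% = $55,675.00
Next $87,000 at 34.5% = $30,015.00
Next $218,000 at 29% = $63,220.00
Next $119,500 at 24% = $28,680.00
Remaining $289,000 at 19% = $54,910.00
Fee: $55,675.00 + $30,015.00 + $63,220.00 + $28,680.00 + $54,910.00 = $232,500.00
Referral share: 17% of $232,500.00 = $39,525.00; lead counsel retains $232,500.00 − $39,525.00 = $192,975.00.

$192,975.00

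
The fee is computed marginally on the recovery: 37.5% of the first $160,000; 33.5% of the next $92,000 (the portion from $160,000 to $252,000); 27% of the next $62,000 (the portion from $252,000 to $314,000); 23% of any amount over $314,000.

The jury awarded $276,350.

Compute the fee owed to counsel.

First $160,000 at 37.5% = $60,000.00
Next $92,000 at 33.5% = $30,820.00
Remaining $24,350 at 27% = $6,574.50
Fee: $60,000.00 + $30,820.00 + $6,574.50 = $97,394.50

$97,394.50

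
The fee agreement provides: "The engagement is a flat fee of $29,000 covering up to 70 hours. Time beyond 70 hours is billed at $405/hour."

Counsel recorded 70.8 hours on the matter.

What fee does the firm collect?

Flat fee: $29,000.00
Excess hours: 70.8 − 70 = 0.8
Overrun: 0.8 × $405 = $324.00
Total: $29,000.00 + $324.00 = $29,324.00

$29,324.00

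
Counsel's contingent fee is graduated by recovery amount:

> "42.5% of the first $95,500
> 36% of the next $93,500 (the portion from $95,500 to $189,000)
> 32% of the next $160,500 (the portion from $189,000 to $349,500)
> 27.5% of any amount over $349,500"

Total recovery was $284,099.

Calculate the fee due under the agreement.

First $95,500 at 42.5% = $40,587.50
Next $93,500 at 36% = $33,660.00
Remaining $95,099 at 32% = $30,431.68
Fee: $40,587.50 + $33,660.00 + $30,431.68 = $104,679.18

$104,679.18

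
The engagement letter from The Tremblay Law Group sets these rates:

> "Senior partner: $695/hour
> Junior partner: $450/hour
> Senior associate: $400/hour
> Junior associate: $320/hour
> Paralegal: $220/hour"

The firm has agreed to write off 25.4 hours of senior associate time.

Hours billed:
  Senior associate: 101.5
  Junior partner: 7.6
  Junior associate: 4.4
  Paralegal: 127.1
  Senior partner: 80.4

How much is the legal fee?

Senior partner: 80.4 × $695 = $55,878.00
Junior partner: 7.6 × $450 = $3,420.00
Senior associate: 101.5 × $400 = $40,600.00
Junior associate: 4.4 × $320 = $1,408.00
Paralegal: 127.1 × $220 = $27,962.00
Subtotal: $129,268.00
Write-off: 25.4 × $400 = $10,160.00
Total: $129,268.00 − $10,160.00 = $119,108.00

$119,108.00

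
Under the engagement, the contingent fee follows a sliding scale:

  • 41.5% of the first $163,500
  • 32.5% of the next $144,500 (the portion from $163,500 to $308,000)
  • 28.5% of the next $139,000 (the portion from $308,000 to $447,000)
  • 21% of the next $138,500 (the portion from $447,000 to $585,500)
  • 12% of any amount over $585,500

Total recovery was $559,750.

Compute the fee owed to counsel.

$178,107.50

First $163,500 at 41.5% = $67,852.50
Next $144,500 at 32.5% = $46,962.50
Next $139,000 at 28.5% = $39,615.00
Remaining $112,750 at 21% = $23,677.50
Fee: $67,852.50 + $46,962.50 + $39,615.00 + $23,677.50 = $178,107.50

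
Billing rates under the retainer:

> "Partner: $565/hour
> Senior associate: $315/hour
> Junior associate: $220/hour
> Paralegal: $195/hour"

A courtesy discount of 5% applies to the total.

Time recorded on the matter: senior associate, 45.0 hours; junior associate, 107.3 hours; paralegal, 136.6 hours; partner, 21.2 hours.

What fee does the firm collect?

Partner: 21.2 × $565 = $11,978.00
Senior associate: 45.0 × $315 = $14,175.00
Junior associate: 107.3 × $220 = $23,606.00
Paralegal: 136.6 × $195 = $26,637.00
Subtotal: $76,396.00
Less 5% discount: −$3,819.80
Total: $76,396.00 − $3,819.80 = $72,576.20

$72,576.20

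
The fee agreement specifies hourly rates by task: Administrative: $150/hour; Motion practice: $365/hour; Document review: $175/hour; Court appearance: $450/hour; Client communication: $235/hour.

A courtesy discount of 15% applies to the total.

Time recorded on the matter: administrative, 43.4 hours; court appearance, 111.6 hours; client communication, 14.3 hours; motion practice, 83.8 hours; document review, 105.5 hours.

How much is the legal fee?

Administrative: 43.4 × $150 = $6,510.00
Motion practice: 83.8 × $365 = $30,587.00
Document review: 105.5 × $175 = $18,462.50
Court appearance: 111.6 × $450 = $50,220.00
Client communication: 14.3 × $235 = $3,360.50
Subtotal: $109,140.00
Less 15% discount: −$16,371.00
Total: $109,140.00 − $16,371.00 = $92,769.00

$92,769.00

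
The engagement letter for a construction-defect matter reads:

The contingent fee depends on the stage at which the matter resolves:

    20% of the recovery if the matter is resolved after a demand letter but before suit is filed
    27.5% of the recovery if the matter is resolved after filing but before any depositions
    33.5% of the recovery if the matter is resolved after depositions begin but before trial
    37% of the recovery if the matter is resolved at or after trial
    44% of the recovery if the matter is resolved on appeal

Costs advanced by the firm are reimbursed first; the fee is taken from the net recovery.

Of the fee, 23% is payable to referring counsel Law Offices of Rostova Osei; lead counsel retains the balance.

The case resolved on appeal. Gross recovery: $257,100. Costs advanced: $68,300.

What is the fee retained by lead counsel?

$63,965.44

Fee base (net of costs): $257,100 − $68,300 = $188,800
The matter resolved on appeal, so the 44% rate applies.
$188,800 × 44% = $83,072.00
Referral share: 23% of $83,072.00 = $19,106.56; lead counsel retains $83,072.00 − $19,106.56 = $63,965.44.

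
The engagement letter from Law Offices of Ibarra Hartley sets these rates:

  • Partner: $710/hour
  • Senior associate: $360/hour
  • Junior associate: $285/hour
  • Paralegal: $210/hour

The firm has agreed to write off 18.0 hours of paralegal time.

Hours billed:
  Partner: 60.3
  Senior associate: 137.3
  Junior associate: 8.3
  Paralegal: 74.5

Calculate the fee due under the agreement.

Partner: 60.3 × $710 = $42,813.00
Senior associate: 137.3 × $360 = $49,428.00
Junior associate: 8.3 × $285 = $2,365.50
Paralegal: 74.5 × $210 = $15,645.00
Subtotal: $110,251.50
Write-off: 18.0 × $210 = $3,780.00
Total: $110,251.50 − $3,780.00 = $106,471.50

$106,471.50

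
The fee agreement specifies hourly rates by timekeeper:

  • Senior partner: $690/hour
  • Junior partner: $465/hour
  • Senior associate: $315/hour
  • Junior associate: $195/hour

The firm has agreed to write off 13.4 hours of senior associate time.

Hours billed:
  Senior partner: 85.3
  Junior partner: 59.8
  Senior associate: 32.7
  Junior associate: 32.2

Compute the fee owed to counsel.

Senior partner: 85.3 × $690 = $58,857.00
Junior partner: 59.8 × $465 = $27,807.00
Senior associate: 32.7 × $315 = $10,300.50
Junior associate: 32.2 × $195 = $6,279.00
Subtotal: $103,243.50
Write-off: 13.4 × $315 = $4,221.00
Total: $103,243.50 − $4,221.00 = $99,022.50

$99,022.50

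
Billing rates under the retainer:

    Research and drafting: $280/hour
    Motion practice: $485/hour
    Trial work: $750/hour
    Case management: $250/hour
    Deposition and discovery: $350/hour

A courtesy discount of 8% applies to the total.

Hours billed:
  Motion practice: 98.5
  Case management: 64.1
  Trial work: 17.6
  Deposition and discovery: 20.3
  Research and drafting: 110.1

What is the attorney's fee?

Research and drafting: 110.1 × $280 = $30,828.00
Motion practice: 98.5 × $485 = $47,772.50
Trial work: 17.6 × $750 = $13,200.00
Case management: 64.1 × $250 = $16,025.00
Deposition and discovery: 20.3 × $350 = $7,105.00
Subtotal: $114,930.50
Less 8% discount: −$9,194.44
Total: $114,930.50 − $9,194.44 = $105,736.06

$105,736.06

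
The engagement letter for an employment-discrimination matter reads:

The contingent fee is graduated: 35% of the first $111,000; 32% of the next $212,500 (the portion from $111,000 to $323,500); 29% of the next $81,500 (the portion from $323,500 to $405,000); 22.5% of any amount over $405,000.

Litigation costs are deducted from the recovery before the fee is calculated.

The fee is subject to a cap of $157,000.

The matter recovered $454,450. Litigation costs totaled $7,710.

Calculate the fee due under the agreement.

Fee base (net of costs): $454,450 − $7,710 = $446,740
First $111,000 at 35% = $38,850.00
Next $212,500 at 32% = $68,000.00
Next $81,500 at 29% = $23,635.00
Remaining $41,740 at 22.5% = $9,391.50
Fee: $38,850.00 + $68,000.00 + $23,635.00 + $9,391.50 = $139,876.50
$139,876.50 is under the $157,000 cap.

$139,876.50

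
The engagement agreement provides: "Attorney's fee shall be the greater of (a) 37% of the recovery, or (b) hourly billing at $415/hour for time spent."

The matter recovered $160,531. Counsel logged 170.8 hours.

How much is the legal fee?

$70,882.00

(a) 37% of $160,531 = $59,396.47
(b) 170.8 × $415 = $70,882.00
The greater is (b): $70,882.00.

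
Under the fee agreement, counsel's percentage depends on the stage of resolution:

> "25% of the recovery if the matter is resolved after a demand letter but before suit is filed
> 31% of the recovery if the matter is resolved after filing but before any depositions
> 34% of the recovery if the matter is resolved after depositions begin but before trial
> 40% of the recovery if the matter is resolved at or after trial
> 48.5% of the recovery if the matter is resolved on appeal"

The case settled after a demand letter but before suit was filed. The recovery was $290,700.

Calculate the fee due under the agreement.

$72,675.00

The matter settled after a demand letter but before suit was filed, so the 25% rate applies.
$290,700 × 25% = $72,675.00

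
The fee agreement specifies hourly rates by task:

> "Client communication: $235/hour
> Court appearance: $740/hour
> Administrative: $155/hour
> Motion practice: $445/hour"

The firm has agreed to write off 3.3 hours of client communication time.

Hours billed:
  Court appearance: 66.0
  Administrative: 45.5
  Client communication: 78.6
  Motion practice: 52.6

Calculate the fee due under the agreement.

Client communication: 78.6 × $235 = $18,471.00
Court appearance: 66.0 × $740 = $48,840.00
Administrative: 45.5 × $155 = $7,052.50
Motion practice: 52.6 × $445 = $23,407.00
Subtotal: $97,770.50
Write-off: 3.3 × $235 = $775.50
Total: $97,770.50 − $775.50 = $96,995.00

$96,995.00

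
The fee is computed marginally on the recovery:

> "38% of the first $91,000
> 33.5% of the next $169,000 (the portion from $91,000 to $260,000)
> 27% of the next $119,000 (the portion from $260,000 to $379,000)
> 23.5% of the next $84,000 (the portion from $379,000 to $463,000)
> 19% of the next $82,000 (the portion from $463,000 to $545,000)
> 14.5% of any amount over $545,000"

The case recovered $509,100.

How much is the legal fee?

First $91,000 at 38% = $34,580.00
Next $169,000 at 33.5% = $56,615.00
Next $119,000 at 27% = $32,130.00
Next $84,000 at 23.5% = $19,740.00
Remaining $46,100 at 19% = $8,759.00
Fee: $34,580.00 + $56,615.00 + $32,130.00 + $19,740.00 + $8,759.00 = $151,824.00

$151,824.00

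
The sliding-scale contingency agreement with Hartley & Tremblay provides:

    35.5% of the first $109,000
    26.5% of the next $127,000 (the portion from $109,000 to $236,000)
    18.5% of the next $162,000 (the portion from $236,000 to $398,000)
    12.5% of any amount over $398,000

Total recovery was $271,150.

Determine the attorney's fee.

$78,852.75

First $109,000 at 35.5% = $38,695.00
Next $127,000 at 26.5% = $33,655.00
Remaining $35,150 at 18.5% = $6,502.75
Fee: $38,695.00 + $33,655.00 + $6,502.75 = $78,852.75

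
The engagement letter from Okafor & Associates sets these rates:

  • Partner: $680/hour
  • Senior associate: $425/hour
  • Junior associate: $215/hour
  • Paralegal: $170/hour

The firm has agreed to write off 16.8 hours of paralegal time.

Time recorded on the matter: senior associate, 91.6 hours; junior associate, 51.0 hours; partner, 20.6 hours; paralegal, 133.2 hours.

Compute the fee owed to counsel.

Partner: 20.6 × $680 = $14,008.00
Senior associate: 91.6 × $425 = $38,930.00
Junior associate: 51.0 × $215 = $10,965.00
Paralegal: 133.2 × $170 = $22,644.00
Subtotal: $86,547.00
Write-off: 16.8 × $170 = $2,856.00
Total: $86,547.00 − $2,856.00 = $83,691.00

$83,691.00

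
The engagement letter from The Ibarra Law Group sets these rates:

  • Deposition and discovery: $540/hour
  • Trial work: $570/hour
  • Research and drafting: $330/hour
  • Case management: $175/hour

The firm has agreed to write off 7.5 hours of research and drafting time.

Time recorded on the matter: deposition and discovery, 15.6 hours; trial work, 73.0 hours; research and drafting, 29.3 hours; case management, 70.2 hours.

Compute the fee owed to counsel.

Deposition and discovery: 15.6 × $540 = $8,424.00
Trial work: 73.0 × $570 = $41,610.00
Research and drafting: 29.3 × $330 = $9,669.00
Case management: 70.2 × $175 = $12,285.00
Subtotal: $71,988.00
Write-off: 7.5 × $330 = $2,475.00
Total: $71,988.00 − $2,475.00 = $69,513.00

$69,513.00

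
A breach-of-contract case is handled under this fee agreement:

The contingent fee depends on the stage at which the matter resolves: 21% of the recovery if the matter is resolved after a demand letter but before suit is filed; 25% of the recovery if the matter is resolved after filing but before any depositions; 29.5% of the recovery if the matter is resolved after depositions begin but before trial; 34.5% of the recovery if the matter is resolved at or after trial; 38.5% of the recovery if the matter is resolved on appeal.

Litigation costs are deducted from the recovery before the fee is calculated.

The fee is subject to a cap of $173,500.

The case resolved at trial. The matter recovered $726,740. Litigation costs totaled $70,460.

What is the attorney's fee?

Fee base (net of costs): $726,740 − $70,460 = $656,280
The matter resolved at trial, so the 34.5% rate applies.
$656,280 × 34.5% = $226,416.60
$226,416.60 exceeds the $173,500 cap, so the fee is capped at $173,500.00.

$173,500.00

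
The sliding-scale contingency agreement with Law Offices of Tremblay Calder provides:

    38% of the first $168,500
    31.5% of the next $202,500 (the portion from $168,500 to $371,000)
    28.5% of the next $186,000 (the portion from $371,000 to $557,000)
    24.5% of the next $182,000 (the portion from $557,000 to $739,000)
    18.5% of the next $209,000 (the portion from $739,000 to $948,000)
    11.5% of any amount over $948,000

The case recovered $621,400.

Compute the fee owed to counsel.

First $168,500 at 38% = $64,030.00
Next $202,500 at 31.5% = $63,787.50
Next $186,000 at 28.5% = $53,010.00
Remaining $64,400 at 24.5% = $15,778.00
Fee: $64,030.00 + $63,787.50 + $53,010.00 + $15,778.00 = $196,605.50

$196,605.50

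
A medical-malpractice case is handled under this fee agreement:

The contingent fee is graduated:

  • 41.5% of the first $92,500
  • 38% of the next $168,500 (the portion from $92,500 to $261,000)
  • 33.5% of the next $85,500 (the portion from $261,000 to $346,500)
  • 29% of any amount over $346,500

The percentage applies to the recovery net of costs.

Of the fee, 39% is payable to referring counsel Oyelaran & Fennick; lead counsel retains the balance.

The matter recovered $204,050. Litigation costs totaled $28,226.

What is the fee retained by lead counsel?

$42,730.88

Fee base (net of costs): $204,050 − $28,226 = $175,824
First $92,500 at 41.5% = $38,387.50
Remaining $83,324 at 38% = $31,663.12
Fee: $38,387.50 + $31,663.12 = $70,050.62
Referral share: 39% of $70,050.62 = $27,319.74; lead counsel retains $70,050.62 − $27,319.74 = $42,730.88.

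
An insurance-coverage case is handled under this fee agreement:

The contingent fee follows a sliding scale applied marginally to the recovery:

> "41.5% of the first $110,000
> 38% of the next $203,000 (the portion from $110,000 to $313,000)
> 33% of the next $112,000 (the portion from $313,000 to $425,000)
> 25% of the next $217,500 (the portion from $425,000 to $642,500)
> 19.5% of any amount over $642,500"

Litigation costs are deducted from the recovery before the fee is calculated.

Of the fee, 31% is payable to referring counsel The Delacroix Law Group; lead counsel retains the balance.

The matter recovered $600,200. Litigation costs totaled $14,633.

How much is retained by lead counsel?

Fee base (net of costs): $600,200 − $14,633 = $585,567
First $110,000 at 41.5% = $45,650.00
Next $203,000 at 38% = $77,140.00
Next $112,000 at 33% = $36,960.00
Remaining $160,567 at 25% = $40,141.75
Fee: $45,650.00 + $77,140.00 + $36,960.00 + $40,141.75 = $199,891.75
Referral share: 31% of $199,891.75 = $61,966.44; lead counsel retains $199,891.75 − $61,966.44 = $137,925.31.

$137,925.31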